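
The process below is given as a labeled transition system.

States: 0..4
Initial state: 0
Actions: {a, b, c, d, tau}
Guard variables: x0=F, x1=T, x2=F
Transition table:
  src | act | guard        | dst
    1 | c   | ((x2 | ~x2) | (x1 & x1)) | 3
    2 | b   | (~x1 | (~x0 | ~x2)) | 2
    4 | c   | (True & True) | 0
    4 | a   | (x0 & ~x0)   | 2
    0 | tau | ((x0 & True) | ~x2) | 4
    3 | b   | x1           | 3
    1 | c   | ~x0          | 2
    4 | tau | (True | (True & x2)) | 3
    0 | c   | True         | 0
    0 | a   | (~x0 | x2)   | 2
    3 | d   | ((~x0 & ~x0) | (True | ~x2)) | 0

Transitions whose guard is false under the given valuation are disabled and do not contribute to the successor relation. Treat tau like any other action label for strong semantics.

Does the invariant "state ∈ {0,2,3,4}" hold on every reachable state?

Inv-set: {0,2,3,4}
Reachable = {0,2,3,4}
  0: safe
  2: safe
  3: safe
  4: safe

Answer: INVARIANT HOLDS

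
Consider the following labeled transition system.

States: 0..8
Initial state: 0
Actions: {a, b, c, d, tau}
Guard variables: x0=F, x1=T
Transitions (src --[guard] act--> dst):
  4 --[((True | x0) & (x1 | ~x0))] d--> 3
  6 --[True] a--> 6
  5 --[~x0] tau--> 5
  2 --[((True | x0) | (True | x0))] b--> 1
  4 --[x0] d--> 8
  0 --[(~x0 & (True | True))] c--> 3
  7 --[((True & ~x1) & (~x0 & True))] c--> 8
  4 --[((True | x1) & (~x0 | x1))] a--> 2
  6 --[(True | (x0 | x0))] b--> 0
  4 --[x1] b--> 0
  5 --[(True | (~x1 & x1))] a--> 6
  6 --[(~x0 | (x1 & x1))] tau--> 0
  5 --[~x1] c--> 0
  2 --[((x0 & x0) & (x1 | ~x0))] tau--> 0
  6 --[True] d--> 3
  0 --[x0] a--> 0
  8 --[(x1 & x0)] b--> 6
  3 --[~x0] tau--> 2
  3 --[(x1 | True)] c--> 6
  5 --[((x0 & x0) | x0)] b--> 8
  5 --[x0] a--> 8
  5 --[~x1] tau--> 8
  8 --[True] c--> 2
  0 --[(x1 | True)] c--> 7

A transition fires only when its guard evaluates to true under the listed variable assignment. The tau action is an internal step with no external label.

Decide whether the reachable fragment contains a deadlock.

R = {0,1,2,3,6,7}
  0: c→3  c→7  [deg 2]
  1: ∅  [deadlock]
  2: b→1  [deg 1]
  3: c→6  tau→2  [deg 2]
  6: a→6  b→0  d→3  tau→0  [deg 4]
  7: ∅  [deadlock]
trace reaching 1: c·tau·b

Answer: DEADLOCK at state 1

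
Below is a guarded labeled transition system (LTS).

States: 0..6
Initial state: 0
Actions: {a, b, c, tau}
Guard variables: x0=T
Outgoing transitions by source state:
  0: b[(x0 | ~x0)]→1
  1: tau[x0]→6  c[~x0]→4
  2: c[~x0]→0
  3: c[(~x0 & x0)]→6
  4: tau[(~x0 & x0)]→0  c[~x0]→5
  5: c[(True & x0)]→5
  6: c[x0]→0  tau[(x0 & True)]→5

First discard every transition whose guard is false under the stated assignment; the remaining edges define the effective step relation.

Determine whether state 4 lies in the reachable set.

Answer: UNREACHABLE

Trace:
After dropping false guards: 5 live edges.
depth 0: {0}
depth 1: {1}  total {0,1}
depth 2: {6}  total {0,1,6}
depth 3: {5}  total {0,1,5,6}
Reach set: {0,1,5,6}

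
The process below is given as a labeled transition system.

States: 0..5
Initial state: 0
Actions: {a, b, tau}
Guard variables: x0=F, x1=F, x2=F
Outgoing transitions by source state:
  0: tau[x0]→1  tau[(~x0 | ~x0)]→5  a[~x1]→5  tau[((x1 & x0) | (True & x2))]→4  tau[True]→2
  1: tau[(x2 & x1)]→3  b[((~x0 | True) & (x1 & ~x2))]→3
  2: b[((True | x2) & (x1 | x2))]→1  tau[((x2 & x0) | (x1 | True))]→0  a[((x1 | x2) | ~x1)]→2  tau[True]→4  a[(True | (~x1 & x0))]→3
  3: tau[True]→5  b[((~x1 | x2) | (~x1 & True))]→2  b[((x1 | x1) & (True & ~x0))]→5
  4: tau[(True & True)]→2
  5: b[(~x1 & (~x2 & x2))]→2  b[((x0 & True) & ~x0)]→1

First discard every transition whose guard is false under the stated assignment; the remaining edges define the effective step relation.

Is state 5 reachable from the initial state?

Answer: REACHABLE

Working:
Guard filter leaves 10 enabled edge(s).
Layer 0: {0}
Layer 1: {2,5}  total {0,2,5}
Layer 2: {3,4}  total {0,2,3,4,5}
Reach set: {0,2,3,4,5}
Path to 5: tau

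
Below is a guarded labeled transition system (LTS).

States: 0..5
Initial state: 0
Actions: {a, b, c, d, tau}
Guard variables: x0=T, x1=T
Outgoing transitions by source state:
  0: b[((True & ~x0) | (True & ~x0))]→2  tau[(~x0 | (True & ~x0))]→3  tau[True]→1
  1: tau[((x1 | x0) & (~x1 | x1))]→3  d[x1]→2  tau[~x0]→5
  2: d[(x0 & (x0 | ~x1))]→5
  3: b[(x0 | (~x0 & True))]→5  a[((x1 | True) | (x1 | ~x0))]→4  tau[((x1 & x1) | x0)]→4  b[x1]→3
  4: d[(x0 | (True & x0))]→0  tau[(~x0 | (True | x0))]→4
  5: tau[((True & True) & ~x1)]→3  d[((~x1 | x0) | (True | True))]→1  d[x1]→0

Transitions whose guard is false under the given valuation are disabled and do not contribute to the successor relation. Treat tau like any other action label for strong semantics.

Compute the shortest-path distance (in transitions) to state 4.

Answer: 3

Working:
BFS to 4:
  Layer 0: {0}
  Layer 1: {1}
  Layer 2: {2,3}
  Layer 3: {4,5}
first hit 4 at d=3 via tau·tau·a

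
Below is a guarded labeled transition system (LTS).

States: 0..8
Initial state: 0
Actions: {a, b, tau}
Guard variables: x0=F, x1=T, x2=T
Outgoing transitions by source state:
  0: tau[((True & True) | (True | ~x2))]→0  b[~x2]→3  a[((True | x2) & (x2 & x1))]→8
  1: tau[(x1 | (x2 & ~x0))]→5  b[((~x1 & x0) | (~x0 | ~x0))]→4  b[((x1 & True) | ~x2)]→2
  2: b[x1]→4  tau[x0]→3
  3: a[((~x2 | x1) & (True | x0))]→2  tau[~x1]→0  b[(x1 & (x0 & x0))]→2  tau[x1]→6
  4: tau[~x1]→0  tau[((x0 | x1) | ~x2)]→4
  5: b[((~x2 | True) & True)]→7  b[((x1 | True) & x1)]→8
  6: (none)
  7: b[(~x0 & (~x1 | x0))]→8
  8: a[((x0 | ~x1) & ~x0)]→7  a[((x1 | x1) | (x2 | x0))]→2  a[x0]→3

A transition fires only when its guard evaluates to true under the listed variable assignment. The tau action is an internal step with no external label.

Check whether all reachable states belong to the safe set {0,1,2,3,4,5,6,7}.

Safe = {0,1,2,3,4,5,6,7}
Reachable = {0,2,4,8}
  0: ok
  2: ok
  4: ok
  8: ✗ unsafe
counterexample path to 8: a

Answer: INVARIANT VIOLATED at state 8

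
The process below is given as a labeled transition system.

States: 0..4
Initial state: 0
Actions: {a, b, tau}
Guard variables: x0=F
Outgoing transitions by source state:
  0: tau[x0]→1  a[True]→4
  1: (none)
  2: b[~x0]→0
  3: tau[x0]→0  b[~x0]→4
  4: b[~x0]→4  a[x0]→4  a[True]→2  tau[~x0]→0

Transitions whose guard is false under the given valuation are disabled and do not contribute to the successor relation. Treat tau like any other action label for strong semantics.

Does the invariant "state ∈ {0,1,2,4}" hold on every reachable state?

Safe = {0,1,2,4}
Reach set: {0,2,4}
  0: safe
  2: safe
  4: safe

Answer: INVARIANT HOLDS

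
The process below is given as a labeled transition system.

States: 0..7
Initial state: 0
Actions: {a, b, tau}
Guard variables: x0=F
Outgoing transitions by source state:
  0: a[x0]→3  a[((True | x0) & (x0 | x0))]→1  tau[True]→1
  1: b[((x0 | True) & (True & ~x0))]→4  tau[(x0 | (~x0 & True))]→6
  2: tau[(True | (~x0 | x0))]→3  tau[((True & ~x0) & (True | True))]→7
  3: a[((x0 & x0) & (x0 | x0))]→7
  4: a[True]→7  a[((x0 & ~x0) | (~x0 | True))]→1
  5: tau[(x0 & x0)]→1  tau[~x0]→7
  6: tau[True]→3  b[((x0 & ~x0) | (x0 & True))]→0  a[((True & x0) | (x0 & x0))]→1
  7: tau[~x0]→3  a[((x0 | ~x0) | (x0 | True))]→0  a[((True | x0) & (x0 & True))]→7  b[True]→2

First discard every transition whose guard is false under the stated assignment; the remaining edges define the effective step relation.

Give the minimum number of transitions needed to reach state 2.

Breadth-first toward 2:
  depth 0: {0}
  depth 1: {1}
  depth 2: {4,6}
  depth 3: {3,7}
  depth 4: {2}
first hit 2 at d=4 via tau·b·a·b

Answer: 4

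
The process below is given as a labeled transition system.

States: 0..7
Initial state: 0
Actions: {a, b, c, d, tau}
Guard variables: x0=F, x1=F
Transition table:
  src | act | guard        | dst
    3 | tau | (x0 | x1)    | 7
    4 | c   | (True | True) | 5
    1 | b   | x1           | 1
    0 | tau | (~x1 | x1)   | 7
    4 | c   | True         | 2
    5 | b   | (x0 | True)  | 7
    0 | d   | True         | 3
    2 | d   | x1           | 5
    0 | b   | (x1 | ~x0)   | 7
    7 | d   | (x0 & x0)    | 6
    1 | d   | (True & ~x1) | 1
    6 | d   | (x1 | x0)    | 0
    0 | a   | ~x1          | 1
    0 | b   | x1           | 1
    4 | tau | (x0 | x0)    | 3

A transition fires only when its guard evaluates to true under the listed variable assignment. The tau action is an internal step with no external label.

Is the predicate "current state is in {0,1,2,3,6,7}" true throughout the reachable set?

Answer: INVARIANT HOLDS

Working:
Allowed set {0,1,2,3,6,7}
R = {0,1,3,7}
  0: safe
  1: safe
  3: safe
  7: safe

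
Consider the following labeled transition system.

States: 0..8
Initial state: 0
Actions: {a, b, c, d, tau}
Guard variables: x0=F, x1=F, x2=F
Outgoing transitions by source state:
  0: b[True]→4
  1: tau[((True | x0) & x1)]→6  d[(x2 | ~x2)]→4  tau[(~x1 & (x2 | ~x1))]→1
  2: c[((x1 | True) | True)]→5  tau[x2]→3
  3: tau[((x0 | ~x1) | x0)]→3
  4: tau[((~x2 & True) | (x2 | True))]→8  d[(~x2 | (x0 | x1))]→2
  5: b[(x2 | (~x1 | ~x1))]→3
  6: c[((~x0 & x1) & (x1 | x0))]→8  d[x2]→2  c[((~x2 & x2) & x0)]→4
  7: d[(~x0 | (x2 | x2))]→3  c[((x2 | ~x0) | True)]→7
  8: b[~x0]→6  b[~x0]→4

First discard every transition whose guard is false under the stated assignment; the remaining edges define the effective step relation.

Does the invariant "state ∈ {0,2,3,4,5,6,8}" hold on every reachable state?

Answer: INVARIANT HOLDS

Trace:
Allowed set {0,2,3,4,5,6,8}
Reach set: {0,2,3,4,5,6,8}
  0: safe
  2: safe
  3: safe
  4: safe
  5: safe
  6: safe
  8: safe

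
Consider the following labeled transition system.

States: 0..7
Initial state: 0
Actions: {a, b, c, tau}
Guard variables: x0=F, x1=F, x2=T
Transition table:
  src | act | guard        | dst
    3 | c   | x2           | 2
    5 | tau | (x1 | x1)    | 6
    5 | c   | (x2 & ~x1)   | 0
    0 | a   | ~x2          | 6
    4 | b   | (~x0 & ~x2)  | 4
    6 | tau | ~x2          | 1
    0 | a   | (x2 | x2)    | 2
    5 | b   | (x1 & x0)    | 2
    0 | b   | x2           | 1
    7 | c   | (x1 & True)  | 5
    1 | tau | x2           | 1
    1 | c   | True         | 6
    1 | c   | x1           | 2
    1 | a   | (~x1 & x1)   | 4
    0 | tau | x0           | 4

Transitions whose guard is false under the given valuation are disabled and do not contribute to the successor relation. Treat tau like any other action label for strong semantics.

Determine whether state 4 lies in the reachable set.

After dropping false guards: 6 live edges.
L0 = {0}
L1 = {1,2}  total {0,1,2}
L2 = {6}  total {0,1,2,6}
Reachable = {0,1,2,6}

Answer: UNREACHABLE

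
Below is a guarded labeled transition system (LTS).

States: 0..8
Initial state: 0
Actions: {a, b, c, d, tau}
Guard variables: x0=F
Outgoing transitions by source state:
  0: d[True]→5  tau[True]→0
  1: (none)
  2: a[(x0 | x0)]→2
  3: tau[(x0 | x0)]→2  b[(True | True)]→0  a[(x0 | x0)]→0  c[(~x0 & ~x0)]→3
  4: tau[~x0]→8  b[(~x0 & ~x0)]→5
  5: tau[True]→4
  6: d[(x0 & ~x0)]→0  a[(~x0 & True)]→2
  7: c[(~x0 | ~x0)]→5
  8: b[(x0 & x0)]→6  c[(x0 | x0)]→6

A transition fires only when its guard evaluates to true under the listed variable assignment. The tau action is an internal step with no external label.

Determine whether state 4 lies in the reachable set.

Guard filter leaves 9 enabled edge(s).
Layer 0: {0}
Layer 1: {5}  now seen {0,5}
Layer 2: {4}  now seen {0,4,5}
Layer 3: {8}  now seen {0,4,5,8}
Reachable = {0,4,5,8}
witness 4: d·tau

Answer: REACHABLE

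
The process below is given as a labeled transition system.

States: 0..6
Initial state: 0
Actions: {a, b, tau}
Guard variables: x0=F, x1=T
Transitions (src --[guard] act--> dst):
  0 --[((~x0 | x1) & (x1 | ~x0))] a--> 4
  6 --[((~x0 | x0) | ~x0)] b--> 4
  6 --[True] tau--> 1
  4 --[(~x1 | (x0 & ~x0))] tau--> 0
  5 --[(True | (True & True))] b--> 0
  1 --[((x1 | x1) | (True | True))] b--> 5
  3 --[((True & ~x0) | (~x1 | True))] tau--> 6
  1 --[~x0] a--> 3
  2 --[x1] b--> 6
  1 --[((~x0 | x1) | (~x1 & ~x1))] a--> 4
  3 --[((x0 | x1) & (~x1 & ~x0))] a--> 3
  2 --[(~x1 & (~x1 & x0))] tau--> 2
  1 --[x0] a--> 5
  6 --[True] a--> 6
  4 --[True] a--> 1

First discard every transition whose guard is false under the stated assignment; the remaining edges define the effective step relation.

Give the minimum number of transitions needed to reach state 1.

Breadth-first toward 1:
  Layer 0: {0}
  Layer 1: {4}
  Layer 2: {1}
1 enters at depth 2; path a·a

Answer: 2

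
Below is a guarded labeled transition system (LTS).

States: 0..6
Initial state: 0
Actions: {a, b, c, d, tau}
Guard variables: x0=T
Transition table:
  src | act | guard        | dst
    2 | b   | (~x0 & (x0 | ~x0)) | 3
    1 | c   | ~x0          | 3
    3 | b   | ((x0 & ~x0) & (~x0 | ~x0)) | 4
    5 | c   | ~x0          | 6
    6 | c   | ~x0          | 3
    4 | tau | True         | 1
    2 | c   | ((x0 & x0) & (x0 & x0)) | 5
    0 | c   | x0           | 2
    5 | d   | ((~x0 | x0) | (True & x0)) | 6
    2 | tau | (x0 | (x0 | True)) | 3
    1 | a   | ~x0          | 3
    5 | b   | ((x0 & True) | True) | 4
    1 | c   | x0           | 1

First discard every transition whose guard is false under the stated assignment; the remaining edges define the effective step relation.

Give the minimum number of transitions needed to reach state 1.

Answer: 4

Trace:
Layered search for 1:
  Layer 0: {0}
  Layer 1: {2}
  Layer 2: {3,5}
  Layer 3: {4,6}
  Layer 4: {1}
first hit 1 at d=4 via c·c·b·tau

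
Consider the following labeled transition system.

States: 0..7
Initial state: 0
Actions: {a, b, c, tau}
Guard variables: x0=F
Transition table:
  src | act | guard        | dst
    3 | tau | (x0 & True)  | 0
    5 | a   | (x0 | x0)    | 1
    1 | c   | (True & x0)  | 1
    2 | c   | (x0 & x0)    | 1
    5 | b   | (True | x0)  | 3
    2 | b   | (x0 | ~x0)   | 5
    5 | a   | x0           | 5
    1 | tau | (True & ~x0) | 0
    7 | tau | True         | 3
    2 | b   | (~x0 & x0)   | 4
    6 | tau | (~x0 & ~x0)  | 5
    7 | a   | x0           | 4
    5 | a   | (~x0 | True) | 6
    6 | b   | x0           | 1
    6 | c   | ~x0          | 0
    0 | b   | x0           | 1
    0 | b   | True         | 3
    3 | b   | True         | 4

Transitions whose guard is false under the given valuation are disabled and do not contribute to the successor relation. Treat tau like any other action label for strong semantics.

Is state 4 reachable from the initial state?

9 transition(s) survive guard evaluation.
depth 0: {0}
depth 1: {3}  cumulative {0,3}
depth 2: {4}  cumulative {0,3,4}
Reachable = {0,3,4}
witness 4: b·b

Answer: REACHABLE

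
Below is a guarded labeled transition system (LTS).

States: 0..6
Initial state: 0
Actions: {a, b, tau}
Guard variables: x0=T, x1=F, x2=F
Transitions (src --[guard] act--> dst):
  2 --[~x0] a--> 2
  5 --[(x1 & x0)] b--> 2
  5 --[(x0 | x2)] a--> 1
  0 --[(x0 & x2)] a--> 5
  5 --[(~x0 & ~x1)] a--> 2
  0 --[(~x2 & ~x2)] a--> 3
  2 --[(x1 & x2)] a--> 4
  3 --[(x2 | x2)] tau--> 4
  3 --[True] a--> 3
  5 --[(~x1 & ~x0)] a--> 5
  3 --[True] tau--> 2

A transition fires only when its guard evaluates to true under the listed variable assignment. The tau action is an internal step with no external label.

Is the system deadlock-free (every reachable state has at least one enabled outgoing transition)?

Reach set: {0,2,3}
  0: a→3  [deg 1]
  2: ∅  [STUCK]
  3: a→3  tau→2  [deg 2]
trace reaching 2: a·tau

Answer: DEADLOCK at state 2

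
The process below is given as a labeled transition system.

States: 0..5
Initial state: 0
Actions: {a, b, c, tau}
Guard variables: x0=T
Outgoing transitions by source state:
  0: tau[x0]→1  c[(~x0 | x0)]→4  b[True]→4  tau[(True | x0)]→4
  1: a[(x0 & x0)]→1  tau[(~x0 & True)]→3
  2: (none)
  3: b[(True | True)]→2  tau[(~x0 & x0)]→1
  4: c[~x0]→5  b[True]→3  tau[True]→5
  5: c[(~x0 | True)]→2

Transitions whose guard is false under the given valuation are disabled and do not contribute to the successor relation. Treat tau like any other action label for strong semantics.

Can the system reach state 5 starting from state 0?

Guard filter leaves 9 enabled edge(s).
Layer 0: {0}
Layer 1: {1,4}  now seen {0,1,4}
Layer 2: {3,5}  now seen {0,1,3,4,5}
Layer 3: {2}  now seen {0,1,2,3,4,5}
Reachable = {0,1,2,3,4,5}
trace reaching 5: tau·tau

Answer: REACHABLE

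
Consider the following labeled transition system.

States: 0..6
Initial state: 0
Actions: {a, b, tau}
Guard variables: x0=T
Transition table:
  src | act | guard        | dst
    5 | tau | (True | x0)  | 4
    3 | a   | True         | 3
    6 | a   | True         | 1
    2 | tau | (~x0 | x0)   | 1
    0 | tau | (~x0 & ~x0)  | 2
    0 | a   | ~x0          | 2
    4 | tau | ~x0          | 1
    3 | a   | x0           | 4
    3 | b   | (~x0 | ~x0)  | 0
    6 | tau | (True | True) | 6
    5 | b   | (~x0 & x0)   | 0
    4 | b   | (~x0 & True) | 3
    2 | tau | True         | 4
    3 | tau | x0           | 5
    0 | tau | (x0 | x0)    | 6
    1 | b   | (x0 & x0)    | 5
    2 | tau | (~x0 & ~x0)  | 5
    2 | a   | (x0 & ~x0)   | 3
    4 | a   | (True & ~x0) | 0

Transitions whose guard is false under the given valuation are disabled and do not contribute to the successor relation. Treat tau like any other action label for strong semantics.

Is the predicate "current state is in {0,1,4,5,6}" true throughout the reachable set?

Safe = {0,1,4,5,6}
R = {0,1,4,5,6}
  0: ok
  1: ok
  4: ok
  5: ok
  6: ok

Answer: INVARIANT HOLDS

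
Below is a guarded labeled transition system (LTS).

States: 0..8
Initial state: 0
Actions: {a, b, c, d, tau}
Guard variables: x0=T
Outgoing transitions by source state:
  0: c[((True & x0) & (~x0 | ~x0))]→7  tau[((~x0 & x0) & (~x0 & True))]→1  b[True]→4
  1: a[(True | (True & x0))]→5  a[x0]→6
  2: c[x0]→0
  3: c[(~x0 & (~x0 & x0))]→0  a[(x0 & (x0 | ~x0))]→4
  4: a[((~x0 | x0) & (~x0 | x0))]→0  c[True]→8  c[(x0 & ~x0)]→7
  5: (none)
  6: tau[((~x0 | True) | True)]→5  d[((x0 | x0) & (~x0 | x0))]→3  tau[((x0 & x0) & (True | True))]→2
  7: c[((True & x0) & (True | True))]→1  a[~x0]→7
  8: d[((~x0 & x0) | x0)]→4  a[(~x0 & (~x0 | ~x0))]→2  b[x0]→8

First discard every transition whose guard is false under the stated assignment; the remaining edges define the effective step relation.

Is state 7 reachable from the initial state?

Answer: UNREACHABLE

Analysis:
After dropping false guards: 13 live edges.
Layer 0: {0}
Layer 1: {4}  now seen {0,4}
Layer 2: {8}  now seen {0,4,8}
Reachable = {0,4,8}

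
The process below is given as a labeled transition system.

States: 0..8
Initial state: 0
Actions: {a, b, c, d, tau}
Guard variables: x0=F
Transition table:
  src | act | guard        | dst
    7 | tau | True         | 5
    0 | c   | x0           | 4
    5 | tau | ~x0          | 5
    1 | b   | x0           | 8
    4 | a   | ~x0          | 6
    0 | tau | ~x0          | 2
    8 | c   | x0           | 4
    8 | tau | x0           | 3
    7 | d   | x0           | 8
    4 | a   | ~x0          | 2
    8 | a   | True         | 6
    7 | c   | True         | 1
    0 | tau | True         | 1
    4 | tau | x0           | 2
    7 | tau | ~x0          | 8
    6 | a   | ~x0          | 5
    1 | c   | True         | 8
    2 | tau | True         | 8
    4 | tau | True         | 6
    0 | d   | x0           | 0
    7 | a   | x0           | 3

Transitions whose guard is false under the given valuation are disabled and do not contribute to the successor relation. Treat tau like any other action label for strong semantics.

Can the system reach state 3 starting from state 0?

Guard filter leaves 13 enabled edge(s).
Layer 0: {0}
Layer 1: {1,2}  cumulative {0,1,2}
Layer 2: {8}  cumulative {0,1,2,8}
Layer 3: {6}  cumulative {0,1,2,6,8}
Layer 4: {5}  cumulative {0,1,2,5,6,8}
Reach set: {0,1,2,5,6,8}

Answer: UNREACHABLE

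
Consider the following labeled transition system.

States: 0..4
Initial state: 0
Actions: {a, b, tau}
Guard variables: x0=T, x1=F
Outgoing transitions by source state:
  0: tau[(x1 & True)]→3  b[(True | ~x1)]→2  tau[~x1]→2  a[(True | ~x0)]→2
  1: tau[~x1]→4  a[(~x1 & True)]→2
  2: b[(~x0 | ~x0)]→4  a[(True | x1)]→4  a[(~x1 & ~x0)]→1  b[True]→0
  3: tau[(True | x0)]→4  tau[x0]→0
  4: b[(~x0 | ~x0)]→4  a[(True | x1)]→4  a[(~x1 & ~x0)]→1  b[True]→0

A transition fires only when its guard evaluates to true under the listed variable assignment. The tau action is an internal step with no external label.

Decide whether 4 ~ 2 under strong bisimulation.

Answer: BISIMILAR

Working:
Compute ~ classes (split until stable):
  round 0: {{0,1,2,3,4}}
  round 1: {{0},{1},{2,4},{3}}
stable after 2 split(s): 4 block(s)
class of 4: {2,4}; class of 2: {2,4}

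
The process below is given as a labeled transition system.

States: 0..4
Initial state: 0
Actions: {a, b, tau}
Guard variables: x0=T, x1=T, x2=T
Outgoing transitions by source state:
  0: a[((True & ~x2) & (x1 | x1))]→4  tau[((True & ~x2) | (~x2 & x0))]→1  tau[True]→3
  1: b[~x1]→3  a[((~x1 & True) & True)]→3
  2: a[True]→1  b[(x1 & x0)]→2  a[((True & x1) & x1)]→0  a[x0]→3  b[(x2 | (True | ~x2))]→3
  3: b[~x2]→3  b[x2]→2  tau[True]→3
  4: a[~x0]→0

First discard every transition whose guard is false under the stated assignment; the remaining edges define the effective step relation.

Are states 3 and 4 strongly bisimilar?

Bisimulation quotient by refinement:
  π0 = {{0,1,2,3,4}}
  π1 = {{0},{1,4},{2},{3}}
4 equivalence class(es) (converged in 2)
3∈{3}, 4∈{1,4}

Answer: NOT BISIMILAR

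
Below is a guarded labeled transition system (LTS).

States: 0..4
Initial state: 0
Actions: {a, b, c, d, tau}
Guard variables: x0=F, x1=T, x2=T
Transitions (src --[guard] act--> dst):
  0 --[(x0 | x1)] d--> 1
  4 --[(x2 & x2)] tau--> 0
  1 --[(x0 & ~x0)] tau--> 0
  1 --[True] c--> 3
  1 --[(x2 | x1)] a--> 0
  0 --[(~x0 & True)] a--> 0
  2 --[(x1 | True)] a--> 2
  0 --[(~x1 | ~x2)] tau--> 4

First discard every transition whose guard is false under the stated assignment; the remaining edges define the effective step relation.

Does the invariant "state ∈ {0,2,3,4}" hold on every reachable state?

Answer: INVARIANT VIOLATED at state 1

Analysis:
Inv-set: {0,2,3,4}
Reach set: {0,1,3}
  0: ✓
  1: ✗ unsafe
  3: ✓
witness against invariant: d → 1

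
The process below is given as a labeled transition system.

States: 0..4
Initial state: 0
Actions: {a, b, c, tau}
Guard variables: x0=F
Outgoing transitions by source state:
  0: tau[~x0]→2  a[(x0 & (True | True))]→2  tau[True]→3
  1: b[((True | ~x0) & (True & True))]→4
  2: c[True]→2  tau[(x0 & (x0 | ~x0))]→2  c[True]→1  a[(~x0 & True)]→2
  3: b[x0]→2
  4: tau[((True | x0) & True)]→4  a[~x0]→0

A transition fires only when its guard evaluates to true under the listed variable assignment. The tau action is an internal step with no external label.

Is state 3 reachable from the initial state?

Guard filter leaves 8 enabled edge(s).
depth 0: {0}
depth 1: {2,3}  cumulative {0,2,3}
depth 2: {1}  cumulative {0,1,2,3}
depth 3: {4}  cumulative {0,1,2,3,4}
R = {0,1,2,3,4}
Path to 3: tau

Answer: REACHABLE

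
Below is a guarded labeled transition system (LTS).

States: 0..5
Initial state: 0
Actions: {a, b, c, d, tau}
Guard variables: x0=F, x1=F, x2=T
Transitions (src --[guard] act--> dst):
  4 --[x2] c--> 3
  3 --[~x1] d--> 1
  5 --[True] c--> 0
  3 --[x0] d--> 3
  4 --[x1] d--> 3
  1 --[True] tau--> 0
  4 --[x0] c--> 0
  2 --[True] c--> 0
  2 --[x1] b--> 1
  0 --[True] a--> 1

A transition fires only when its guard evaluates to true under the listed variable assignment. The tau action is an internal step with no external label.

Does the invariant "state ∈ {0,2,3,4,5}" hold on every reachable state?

Safe = {0,2,3,4,5}
R = {0,1}
  0: safe
  1: VIOLATES
reach 1 via a — violates

Answer: INVARIANT VIOLATED at state 1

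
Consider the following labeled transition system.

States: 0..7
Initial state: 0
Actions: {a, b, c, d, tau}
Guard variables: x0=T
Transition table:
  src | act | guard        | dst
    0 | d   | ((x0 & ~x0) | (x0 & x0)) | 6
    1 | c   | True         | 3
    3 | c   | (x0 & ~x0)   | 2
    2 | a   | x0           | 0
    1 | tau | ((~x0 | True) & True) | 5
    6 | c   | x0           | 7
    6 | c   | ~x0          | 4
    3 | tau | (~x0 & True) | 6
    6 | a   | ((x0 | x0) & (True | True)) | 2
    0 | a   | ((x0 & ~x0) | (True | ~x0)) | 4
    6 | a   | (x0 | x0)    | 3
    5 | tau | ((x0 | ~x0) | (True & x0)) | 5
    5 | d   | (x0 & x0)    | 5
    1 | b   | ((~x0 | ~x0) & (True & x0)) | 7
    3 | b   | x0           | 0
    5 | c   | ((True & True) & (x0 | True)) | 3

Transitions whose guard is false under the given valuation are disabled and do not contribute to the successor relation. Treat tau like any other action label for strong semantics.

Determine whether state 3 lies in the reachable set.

After dropping false guards: 12 live edges.
L0 = {0}
L1 = {4,6}  total {0,4,6}
L2 = {2,3,7}  total {0,2,3,4,6,7}
R = {0,2,3,4,6,7}
Path to 3: d·a

Answer: REACHABLE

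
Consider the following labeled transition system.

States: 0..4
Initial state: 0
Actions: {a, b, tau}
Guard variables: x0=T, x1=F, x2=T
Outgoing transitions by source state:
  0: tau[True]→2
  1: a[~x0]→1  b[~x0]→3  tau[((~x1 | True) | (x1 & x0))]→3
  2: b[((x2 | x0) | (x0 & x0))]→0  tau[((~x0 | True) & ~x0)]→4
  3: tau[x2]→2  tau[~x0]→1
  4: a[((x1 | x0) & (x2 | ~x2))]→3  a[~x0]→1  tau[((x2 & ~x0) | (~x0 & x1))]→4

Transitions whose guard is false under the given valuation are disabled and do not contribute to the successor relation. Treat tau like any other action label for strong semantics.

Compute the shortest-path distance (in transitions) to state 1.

BFS to 1:
  Layer 0: {0}
  Layer 1: {2}
1 never appears.

Answer: UNREACHABLE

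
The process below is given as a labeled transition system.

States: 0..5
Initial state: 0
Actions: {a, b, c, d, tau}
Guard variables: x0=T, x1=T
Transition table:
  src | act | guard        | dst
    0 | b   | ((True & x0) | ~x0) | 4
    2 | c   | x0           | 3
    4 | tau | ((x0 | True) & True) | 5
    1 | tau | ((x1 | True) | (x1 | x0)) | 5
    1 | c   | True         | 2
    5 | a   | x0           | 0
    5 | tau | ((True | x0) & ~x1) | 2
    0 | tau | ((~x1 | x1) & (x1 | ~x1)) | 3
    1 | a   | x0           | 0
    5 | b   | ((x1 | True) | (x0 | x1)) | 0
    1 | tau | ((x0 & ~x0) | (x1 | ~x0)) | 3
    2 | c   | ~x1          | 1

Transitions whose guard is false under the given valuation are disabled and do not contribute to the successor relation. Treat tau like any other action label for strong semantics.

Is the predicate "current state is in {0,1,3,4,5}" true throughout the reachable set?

Inv-set: {0,1,3,4,5}
Reach set: {0,3,4,5}
  0: ✓
  3: ✓
  4: ✓
  5: ✓

Answer: INVARIANT HOLDS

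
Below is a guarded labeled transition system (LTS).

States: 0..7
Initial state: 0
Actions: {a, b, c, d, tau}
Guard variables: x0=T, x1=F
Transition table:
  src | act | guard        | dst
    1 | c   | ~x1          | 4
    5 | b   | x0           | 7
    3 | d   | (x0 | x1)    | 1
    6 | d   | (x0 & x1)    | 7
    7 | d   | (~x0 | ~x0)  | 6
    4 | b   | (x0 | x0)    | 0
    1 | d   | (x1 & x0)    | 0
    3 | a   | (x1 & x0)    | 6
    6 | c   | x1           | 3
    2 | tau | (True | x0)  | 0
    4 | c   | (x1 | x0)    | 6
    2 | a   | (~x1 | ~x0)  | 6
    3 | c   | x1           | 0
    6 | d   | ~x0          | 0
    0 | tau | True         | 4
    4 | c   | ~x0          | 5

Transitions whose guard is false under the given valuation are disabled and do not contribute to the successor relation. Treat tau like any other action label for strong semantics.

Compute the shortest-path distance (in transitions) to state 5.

Layered search for 5:
  Layer 0: {0}
  Layer 1: {4}
  Layer 2: {6}
5 never appears.

Answer: UNREACHABLE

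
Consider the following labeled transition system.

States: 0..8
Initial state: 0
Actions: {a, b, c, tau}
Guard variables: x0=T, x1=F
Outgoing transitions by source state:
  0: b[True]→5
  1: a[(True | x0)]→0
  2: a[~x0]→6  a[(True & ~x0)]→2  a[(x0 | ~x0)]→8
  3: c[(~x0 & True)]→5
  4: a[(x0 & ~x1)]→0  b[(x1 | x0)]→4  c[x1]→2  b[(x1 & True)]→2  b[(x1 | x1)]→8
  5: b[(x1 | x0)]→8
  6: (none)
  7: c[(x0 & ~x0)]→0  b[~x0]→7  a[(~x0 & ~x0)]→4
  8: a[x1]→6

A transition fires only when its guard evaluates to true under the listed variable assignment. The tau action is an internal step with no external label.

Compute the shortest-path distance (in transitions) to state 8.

Answer: 2

Analysis:
BFS to 8:
  depth 0: {0}
  depth 1: {5}
  depth 2: {8}
depth(8)=2, e.g. b·b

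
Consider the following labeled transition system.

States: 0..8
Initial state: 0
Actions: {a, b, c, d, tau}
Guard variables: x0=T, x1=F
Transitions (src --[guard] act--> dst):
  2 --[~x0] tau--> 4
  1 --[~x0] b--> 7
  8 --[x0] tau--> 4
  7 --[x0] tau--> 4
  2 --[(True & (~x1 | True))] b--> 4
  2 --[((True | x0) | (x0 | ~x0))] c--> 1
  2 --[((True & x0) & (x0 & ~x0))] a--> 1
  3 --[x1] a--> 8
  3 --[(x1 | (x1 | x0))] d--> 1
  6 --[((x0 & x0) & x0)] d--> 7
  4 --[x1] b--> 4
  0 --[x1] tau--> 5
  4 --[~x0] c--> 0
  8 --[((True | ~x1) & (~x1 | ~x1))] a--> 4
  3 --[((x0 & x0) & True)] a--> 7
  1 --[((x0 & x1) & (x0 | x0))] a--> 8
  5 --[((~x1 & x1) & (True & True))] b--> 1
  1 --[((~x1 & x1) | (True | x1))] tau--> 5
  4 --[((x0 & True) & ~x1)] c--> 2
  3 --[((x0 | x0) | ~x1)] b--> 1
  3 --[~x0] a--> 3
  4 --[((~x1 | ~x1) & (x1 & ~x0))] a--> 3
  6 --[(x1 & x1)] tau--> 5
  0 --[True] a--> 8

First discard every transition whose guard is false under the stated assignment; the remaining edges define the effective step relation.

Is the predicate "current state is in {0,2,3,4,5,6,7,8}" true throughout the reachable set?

Answer: INVARIANT VIOLATED at state 1

Working:
Safe = {0,2,3,4,5,6,7,8}
R = {0,1,2,4,5,8}
  0: ✓
  1: VIOLATES
  2: ✓
  4: ✓
  5: ✓
  8: ✓
witness against invariant: a·tau·c·c → 1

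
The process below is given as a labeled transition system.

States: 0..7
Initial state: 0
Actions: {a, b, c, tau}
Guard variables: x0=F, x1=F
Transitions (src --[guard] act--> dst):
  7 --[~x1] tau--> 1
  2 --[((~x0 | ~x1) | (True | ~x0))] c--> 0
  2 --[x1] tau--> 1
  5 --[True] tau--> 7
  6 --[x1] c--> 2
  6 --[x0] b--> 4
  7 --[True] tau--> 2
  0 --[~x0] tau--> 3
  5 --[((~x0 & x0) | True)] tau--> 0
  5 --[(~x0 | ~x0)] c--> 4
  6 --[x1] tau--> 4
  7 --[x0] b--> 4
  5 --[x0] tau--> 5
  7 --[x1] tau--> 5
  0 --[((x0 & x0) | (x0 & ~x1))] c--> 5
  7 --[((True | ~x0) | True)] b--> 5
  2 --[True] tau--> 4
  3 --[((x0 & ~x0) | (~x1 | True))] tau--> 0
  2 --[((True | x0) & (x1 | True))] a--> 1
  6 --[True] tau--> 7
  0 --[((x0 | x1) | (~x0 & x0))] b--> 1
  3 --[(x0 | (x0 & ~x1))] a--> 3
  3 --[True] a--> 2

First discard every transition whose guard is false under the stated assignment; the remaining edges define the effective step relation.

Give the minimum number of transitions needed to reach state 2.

Breadth-first toward 2:
  Layer 0: {0}
  Layer 1: {3}
  Layer 2: {2}
depth(2)=2, e.g. tau·a

Answer: 2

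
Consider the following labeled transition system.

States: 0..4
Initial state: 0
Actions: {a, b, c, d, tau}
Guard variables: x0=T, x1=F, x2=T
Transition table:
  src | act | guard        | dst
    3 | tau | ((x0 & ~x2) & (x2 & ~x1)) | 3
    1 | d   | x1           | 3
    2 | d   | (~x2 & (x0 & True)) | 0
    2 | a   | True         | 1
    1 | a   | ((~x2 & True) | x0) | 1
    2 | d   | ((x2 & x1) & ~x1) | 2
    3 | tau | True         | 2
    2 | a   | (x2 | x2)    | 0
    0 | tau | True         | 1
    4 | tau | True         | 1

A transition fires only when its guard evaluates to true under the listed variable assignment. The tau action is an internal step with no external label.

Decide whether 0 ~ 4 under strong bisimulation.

Answer: BISIMILAR

Trace:
Refine partition for ~:
  round 0: {{0,1,2,3,4}}
  round 1: {{0,3,4},{1,2}}
  round 2: {{0,3,4},{1},{2}}
  round 3: {{0,4},{1},{2},{3}}
4 equivalence class(es) (converged in 4)
class of 0: {0,4}; class of 4: {0,4}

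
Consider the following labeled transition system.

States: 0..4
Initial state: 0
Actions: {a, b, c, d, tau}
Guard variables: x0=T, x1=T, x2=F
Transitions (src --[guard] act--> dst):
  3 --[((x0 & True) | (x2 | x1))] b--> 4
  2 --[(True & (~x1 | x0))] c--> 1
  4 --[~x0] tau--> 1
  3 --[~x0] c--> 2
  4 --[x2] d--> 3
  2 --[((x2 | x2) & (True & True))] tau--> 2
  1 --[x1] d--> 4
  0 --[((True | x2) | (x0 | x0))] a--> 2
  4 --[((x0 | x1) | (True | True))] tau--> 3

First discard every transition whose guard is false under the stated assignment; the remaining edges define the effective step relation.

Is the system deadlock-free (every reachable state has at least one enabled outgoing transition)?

Reach set: {0,1,2,3,4}
  0: a→2  [deg 1]
  1: d→4  [deg 1]
  2: c→1  [deg 1]
  3: b→4  [deg 1]
  4: tau→3  [deg 1]

Answer: DEADLOCK-FREE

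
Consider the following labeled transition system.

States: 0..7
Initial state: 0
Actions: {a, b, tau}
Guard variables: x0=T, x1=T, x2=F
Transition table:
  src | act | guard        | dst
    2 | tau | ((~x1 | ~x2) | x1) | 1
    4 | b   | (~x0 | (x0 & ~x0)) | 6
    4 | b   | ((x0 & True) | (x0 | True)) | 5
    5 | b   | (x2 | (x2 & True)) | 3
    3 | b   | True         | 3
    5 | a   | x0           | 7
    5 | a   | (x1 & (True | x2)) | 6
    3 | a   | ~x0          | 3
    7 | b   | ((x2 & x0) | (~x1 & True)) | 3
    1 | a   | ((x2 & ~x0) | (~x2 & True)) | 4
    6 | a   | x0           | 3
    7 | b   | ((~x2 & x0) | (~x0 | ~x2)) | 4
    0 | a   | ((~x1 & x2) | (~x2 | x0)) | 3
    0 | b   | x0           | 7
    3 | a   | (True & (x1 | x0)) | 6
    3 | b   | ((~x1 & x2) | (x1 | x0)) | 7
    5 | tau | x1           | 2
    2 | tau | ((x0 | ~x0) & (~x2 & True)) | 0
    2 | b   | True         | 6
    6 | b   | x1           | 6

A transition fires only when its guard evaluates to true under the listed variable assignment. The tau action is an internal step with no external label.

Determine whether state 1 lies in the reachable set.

Answer: REACHABLE

Trace:
After dropping false guards: 16 live edges.
depth 0: {0}
depth 1: {3,7}  cumulative {0,3,7}
depth 2: {4,6}  cumulative {0,3,4,6,7}
depth 3: {5}  cumulative {0,3,4,5,6,7}
depth 4: {2}  cumulative {0,2,3,4,5,6,7}
depth 5: {1}  cumulative {0,1,2,3,4,5,6,7}
Reachable = {0,1,2,3,4,5,6,7}
Path to 1: b·b·b·tau·tau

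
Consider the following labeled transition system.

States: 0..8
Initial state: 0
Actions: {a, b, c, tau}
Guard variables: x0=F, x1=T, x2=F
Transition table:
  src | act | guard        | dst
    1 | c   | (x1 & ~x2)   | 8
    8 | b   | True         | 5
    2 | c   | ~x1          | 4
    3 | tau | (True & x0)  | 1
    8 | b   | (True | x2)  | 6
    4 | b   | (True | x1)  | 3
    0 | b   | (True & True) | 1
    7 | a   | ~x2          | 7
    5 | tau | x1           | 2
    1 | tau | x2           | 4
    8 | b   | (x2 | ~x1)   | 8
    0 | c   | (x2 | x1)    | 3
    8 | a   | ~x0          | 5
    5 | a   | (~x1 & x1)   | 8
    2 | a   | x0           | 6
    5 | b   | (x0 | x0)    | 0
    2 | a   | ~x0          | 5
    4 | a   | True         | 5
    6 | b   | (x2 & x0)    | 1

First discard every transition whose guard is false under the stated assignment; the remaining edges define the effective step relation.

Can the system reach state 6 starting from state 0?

Answer: REACHABLE

Analysis:
After dropping false guards: 11 live edges.
Layer 0: {0}
Layer 1: {1,3}  total {0,1,3}
Layer 2: {8}  total {0,1,3,8}
Layer 3: {5,6}  total {0,1,3,5,6,8}
Layer 4: {2}  total {0,1,2,3,5,6,8}
Reachable = {0,1,2,3,5,6,8}
Path to 6: b·c·b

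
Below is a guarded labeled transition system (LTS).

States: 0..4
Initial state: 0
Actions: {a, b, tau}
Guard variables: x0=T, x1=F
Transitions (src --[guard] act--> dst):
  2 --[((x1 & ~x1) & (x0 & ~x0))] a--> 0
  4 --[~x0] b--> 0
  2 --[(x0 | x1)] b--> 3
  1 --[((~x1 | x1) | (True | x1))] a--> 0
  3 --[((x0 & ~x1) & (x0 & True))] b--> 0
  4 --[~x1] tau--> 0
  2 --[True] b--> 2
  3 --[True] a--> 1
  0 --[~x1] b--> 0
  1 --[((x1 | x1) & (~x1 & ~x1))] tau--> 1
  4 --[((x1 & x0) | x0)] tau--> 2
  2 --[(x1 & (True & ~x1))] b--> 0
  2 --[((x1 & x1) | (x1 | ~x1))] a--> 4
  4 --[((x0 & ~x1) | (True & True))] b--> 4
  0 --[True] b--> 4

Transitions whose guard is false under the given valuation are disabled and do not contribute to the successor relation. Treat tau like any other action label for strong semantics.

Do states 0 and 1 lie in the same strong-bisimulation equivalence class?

Bisimulation quotient by refinement:
  π0 = {{0,1,2,3,4}}
  π1 = {{0},{1},{2,3},{4}}
  π2 = {{0},{1},{2},{3},{4}}
Fixed point at round 3; 5 class(es).
0∈{0}, 1∈{1}

Answer: NOT BISIMILAR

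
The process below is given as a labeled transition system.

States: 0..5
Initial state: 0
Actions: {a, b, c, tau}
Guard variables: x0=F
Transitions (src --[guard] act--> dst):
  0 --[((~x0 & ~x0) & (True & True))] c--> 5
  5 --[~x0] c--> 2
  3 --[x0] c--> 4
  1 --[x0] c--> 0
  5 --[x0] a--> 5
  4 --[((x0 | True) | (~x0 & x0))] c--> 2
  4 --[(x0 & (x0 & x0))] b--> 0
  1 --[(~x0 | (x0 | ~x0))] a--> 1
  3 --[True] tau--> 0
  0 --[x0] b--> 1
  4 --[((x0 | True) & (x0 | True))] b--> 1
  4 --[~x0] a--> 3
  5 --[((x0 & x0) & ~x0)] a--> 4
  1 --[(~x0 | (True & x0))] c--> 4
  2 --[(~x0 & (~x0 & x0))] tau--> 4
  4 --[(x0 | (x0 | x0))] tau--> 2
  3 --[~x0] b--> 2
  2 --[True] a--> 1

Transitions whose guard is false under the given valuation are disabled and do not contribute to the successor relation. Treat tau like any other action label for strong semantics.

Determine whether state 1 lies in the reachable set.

Answer: REACHABLE

Working:
Guard filter leaves 10 enabled edge(s).
depth 0: {0}
depth 1: {5}  total {0,5}
depth 2: {2}  total {0,2,5}
depth 3: {1}  total {0,1,2,5}
depth 4: {4}  total {0,1,2,4,5}
depth 5: {3}  total {0,1,2,3,4,5}
Reach set: {0,1,2,3,4,5}
trace reaching 1: c·c·a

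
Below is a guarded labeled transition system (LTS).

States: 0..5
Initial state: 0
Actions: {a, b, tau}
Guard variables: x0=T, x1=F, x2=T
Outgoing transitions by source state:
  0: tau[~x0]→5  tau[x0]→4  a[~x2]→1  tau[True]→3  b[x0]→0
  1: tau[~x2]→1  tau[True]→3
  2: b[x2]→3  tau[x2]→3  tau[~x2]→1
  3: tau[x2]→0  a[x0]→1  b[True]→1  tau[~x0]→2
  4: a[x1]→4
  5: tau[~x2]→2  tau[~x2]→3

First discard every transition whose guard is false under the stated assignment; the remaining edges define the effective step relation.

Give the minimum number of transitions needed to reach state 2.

Answer: UNREACHABLE

Analysis:
Layered search for 2:
  depth 0: {0}
  depth 1: {3,4}
  depth 2: {1}
2 never appears.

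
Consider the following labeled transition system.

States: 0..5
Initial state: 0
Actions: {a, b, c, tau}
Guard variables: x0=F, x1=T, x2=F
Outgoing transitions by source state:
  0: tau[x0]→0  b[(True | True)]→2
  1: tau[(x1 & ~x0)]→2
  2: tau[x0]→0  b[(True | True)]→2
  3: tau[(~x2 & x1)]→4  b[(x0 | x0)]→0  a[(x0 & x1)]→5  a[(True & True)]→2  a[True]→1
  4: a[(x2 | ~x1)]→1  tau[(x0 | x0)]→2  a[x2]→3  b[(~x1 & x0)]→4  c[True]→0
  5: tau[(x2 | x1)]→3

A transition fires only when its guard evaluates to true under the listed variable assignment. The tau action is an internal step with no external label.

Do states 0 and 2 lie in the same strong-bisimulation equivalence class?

Compute ~ classes (split until stable):
  π0 = {{0,1,2,3,4,5}}
  π1 = {{0,2},{1,5},{3},{4}}
  π2 = {{0,2},{1},{3},{4},{5}}
5 equivalence class(es) (converged in 3)
[0]={0,2}  [2]={0,2}

Answer: BISIMILAR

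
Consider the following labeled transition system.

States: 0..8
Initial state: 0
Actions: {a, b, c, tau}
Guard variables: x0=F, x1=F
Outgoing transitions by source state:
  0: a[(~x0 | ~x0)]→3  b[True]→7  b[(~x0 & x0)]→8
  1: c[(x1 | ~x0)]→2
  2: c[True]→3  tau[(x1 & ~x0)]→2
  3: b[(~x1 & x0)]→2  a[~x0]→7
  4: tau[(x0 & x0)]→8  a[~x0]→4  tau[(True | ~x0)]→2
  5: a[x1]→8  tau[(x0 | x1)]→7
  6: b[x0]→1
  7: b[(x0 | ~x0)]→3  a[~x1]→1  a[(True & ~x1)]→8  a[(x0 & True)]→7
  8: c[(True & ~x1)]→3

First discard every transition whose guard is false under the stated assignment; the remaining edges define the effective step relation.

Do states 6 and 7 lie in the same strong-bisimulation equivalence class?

Bisimulation quotient by refinement:
  π0 = {{0,1,2,3,4,5,6,7,8}}
  π1 = {{0,7},{1,2,8},{3},{4},{5,6}}
  π2 = {{0},{1},{2,8},{3},{4},{5,6},{7}}
Fixed point at round 3; 7 class(es).
[6]={5,6}  [7]={7}

Answer: NOT BISIMILAR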